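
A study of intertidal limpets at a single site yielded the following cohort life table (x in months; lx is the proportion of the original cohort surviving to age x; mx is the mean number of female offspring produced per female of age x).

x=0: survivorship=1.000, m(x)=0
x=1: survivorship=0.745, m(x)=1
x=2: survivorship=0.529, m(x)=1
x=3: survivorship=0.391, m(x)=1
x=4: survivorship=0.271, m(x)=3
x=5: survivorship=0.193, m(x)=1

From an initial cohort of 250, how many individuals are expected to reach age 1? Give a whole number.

Expected survivors = N0 · l_1 = 250 × 0.745 = 186.25 → 186

186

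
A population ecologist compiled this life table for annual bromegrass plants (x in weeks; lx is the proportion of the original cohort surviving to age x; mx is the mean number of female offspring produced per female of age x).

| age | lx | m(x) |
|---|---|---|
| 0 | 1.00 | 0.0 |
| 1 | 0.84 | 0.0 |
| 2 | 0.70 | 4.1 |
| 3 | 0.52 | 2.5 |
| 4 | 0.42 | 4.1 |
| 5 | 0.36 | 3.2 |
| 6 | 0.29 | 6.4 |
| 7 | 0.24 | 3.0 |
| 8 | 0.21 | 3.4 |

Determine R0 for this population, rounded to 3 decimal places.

lx·mx by age: 0, 0, 2.87, 1.3, 1.722, 1.152, 1.856, 0.72, 0.714
R0 = Σ lx·mx = 10.334 → 10.334

10.334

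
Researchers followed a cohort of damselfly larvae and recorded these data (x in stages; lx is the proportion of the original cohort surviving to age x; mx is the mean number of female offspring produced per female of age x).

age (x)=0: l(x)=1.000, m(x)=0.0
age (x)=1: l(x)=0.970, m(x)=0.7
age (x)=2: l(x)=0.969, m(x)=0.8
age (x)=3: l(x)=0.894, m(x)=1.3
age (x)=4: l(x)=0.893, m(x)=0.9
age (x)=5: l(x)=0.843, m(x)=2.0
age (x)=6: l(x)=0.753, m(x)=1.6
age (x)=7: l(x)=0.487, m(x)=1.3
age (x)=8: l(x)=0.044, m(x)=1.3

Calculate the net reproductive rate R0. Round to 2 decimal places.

7.00

lx·mx by age: 0, 0.679, 0.7752, 1.1622, 0.8037, 1.686, 1.2048, 0.6331, 0.0572
R0 = Σ lx·mx = 7.0012 → 7.00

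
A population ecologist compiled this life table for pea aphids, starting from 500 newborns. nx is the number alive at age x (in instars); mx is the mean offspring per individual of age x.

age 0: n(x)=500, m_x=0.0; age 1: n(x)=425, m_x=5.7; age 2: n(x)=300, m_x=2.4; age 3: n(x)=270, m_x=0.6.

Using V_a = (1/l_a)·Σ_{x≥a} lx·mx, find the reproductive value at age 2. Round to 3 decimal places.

lx = nx/n0 = nx/500: 1, 0.85, 0.6, 0.54
lx·mx for x ≥ 2: 1.44, 0.324 → sum = 1.764
V_2 = 1.764 / l_2 = 1.764 / 0.6 = 2.94 → 2.940

2.940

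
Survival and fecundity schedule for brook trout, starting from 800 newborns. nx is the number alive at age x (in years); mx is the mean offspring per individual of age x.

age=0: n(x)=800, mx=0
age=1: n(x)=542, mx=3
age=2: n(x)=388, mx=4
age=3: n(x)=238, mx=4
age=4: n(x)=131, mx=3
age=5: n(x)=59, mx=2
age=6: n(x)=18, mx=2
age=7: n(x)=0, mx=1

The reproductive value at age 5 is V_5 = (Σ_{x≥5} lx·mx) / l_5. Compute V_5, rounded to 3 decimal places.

lx = nx/n0 = nx/800: 1, 0.6775, 0.485, 0.2975, 0.16375, 0.07375, 0.0225, 0
lx·mx for x ≥ 5: 0.1475, 0.045, 0 → sum = 0.1925
V_5 = 0.1925 / l_5 = 0.1925 / 0.07375 = 2.610169… → 2.610

2.610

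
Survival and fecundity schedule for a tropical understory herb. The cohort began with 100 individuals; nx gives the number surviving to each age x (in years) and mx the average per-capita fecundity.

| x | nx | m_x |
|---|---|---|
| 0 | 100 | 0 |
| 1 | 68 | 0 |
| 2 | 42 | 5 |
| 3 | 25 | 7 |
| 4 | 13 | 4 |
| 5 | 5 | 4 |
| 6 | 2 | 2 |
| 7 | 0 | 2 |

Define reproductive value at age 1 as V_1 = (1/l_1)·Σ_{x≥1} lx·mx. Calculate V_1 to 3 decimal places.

6.779

lx = nx/n0 = nx/100: 1, 0.68, 0.42, 0.25, 0.13, 0.05, 0.02, 0
lx·mx for x ≥ 1: 0, 2.1, 1.75, 0.52, 0.2, 0.04, 0 → sum = 4.61
V_1 = 4.61 / l_1 = 4.61 / 0.68 = 6.779412… → 6.779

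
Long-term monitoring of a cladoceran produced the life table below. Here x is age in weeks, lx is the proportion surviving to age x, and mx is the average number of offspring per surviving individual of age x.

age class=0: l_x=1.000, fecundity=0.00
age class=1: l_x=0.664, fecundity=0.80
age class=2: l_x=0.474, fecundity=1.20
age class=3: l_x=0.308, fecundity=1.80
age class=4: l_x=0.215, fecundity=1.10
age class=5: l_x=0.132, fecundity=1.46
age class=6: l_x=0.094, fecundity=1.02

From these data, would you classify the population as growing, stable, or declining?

R0 = Σ lx·mx = 0 + 0.5312 + 0.5688 + 0.5544 + 0.2365 + 0.19272 + 0.09588 = 2.1795
R0 > 1, so the population is growing.

growing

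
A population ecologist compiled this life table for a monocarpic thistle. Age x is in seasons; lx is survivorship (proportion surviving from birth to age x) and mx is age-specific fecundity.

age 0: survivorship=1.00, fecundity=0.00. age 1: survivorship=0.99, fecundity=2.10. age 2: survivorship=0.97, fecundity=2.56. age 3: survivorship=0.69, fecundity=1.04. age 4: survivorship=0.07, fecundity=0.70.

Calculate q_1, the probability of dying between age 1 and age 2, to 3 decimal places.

q_1 = (l_1 − l_2) / l_1 = (0.99 − 0.97) / 0.99
     = 0.02 / 0.99 = 0.020202… → 0.020

0.020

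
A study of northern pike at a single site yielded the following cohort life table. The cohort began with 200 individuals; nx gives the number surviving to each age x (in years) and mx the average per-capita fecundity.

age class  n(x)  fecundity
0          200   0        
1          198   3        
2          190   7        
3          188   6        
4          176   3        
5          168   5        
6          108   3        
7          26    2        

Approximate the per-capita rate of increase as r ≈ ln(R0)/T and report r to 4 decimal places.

lx = nx/n0 = nx/200: 1, 0.99, 0.95, 0.94, 0.88, 0.84, 0.54, 0.13
R0 = Σ lx·mx = 0 + 2.97 + 6.65 + 5.64 + 2.64 + 4.2 + 1.62 + 0.26 = 23.98
Σ x·lx·mx = 76.29; T = 76.29/23.98 = 3.1814…
r ≈ ln(R0)/T = ln(23.98)/3.1814… = 0.998686… → 0.9987

0.9987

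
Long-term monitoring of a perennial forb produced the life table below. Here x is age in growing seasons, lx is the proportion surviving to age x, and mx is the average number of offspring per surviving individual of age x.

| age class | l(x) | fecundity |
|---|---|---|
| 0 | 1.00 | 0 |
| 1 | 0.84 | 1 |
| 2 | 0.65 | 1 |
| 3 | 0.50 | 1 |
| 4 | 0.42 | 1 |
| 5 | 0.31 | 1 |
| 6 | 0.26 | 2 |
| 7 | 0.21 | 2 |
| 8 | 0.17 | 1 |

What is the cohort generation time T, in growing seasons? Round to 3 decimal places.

3.731

lx·mx: 0, 0.84, 0.65, 0.5, 0.42, 0.31, 0.52, 0.42, 0.17 → R0 = 3.83
x·lx·mx: 0, 0.84, 1.3, 1.5, 1.68, 1.55, 3.12, 2.94, 1.36 → Σ = 14.29
T = 14.29 / 3.83 = 3.73107… → 3.731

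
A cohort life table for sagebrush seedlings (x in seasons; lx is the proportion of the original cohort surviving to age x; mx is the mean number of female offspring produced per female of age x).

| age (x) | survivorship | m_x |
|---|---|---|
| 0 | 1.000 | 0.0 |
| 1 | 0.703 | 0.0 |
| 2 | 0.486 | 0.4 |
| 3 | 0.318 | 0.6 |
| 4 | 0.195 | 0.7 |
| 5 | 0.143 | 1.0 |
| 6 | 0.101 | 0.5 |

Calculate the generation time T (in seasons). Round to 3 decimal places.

3.531

lx·mx: 0, 0, 0.1944, 0.1908, 0.1365, 0.143, 0.0505 → R0 = 0.7152
x·lx·mx: 0, 0, 0.3888, 0.5724, 0.546, 0.715, 0.303 → Σ = 2.5252
T = 2.5252 / 0.7152 = 3.530761… → 3.531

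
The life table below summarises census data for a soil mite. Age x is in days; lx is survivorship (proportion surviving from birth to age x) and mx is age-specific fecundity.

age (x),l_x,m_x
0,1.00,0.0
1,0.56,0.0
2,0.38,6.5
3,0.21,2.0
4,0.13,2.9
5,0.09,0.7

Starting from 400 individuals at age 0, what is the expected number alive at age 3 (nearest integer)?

Expected survivors = N0 · l_3 = 400 × 0.21 = 84 → 84

84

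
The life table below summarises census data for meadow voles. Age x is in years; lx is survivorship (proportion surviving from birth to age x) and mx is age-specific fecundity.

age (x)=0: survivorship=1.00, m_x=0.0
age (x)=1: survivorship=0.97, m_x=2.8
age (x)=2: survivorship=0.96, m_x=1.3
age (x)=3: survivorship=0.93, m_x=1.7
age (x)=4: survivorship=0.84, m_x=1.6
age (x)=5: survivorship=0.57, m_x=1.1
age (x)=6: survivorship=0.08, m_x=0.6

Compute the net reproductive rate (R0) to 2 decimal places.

7.56

lx·mx by age: 0, 2.716, 1.248, 1.581, 1.344, 0.627, 0.048
R0 = Σ lx·mx = 7.564 → 7.56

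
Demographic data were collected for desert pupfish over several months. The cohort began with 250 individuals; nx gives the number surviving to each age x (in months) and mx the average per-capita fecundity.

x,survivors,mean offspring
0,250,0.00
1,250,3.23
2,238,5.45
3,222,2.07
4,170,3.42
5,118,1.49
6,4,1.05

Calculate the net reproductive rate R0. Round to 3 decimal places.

lx = nx/n0 = nx/250: 1, 1, 0.952, 0.888, 0.68, 0.472, 0.016
lx·mx by age: 0, 3.23, 5.1884, 1.83816, 2.3256, 0.70328, 0.0168
R0 = Σ lx·mx = 13.30224 → 13.302

13.302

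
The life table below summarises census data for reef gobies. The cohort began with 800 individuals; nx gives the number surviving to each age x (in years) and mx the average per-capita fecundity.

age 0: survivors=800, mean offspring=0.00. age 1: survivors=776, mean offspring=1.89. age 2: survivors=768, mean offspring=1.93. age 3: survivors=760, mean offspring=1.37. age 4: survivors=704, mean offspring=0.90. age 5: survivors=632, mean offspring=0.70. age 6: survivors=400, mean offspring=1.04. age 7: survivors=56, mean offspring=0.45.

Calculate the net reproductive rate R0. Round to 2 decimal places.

lx = nx/n0 = nx/800: 1, 0.97, 0.96, 0.95, 0.88, 0.79, 0.5, 0.07
lx·mx by age: 0, 1.8333, 1.8528, 1.3015, 0.792, 0.553, 0.52, 0.0315
R0 = Σ lx·mx = 6.8841 → 6.88

6.88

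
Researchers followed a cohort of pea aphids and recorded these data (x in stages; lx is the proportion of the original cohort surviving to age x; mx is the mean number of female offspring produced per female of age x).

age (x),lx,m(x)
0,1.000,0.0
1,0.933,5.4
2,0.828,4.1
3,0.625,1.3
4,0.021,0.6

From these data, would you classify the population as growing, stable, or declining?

R0 = Σ lx·mx = 0 + 5.0382 + 3.3948 + 0.8125 + 0.0126 = 9.2581
R0 > 1, so the population is growing.

growing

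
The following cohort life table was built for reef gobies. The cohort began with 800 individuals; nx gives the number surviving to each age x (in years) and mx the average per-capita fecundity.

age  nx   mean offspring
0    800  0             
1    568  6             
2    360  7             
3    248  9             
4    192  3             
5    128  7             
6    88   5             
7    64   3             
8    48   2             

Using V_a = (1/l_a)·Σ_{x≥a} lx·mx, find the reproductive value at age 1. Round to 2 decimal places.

lx = nx/n0 = nx/800: 1, 0.71, 0.45, 0.31, 0.24, 0.16, 0.11, 0.08, 0.06
lx·mx for x ≥ 1: 4.26, 3.15, 2.79, 0.72, 1.12, 0.55, 0.24, 0.12 → sum = 12.95
V_1 = 12.95 / l_1 = 12.95 / 0.71 = 18.239437… → 18.24

18.24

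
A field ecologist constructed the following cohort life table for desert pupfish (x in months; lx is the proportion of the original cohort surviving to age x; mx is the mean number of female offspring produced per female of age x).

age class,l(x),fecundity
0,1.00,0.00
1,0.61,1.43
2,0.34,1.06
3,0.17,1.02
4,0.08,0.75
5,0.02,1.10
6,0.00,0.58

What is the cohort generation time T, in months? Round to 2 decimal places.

1.66

lx·mx: 0, 0.8723, 0.3604, 0.1734, 0.06, 0.022, 0 → R0 = 1.4881
x·lx·mx: 0, 0.8723, 0.7208, 0.5202, 0.24, 0.11, 0 → Σ = 2.4633
T = 2.4633 / 1.4881 = 1.655332… → 1.66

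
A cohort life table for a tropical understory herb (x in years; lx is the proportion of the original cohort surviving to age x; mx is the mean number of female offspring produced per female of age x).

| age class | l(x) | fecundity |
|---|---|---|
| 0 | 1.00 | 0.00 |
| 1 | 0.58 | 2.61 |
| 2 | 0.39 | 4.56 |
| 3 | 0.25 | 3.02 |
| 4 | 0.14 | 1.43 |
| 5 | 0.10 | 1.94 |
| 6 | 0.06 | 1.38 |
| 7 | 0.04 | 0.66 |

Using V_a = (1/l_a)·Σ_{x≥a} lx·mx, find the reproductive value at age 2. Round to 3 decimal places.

7.787

lx·mx for x ≥ 2: 1.7784, 0.755, 0.2002, 0.194, 0.0828, 0.0264 → sum = 3.0368
V_2 = 3.0368 / l_2 = 3.0368 / 0.39 = 7.786667… → 7.787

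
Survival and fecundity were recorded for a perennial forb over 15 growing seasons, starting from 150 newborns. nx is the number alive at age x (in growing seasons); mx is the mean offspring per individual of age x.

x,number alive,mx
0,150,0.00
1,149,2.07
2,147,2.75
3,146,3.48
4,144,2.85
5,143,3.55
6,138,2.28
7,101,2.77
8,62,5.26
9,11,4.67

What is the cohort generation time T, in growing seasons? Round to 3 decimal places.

4.417

lx = nx/n0 = nx/150: 1, 0.99333…, 0.98, 0.97333…, 0.96, 0.95333…, 0.92, 0.67333…, 0.41333…, 0.07333…
lx·mx: 0, 2.0562…, 2.695, 3.3872…, 2.736, 3.384333…, 2.0976, 1.865133…, 2.174133…, 0.342467… → R0 = 20.738067…
x·lx·mx: 0, 2.0562…, 5.39, 10.1616…, 10.944, 16.921667…, 12.5856, 13.055933…, 17.393067…, 3.0822… → Σ = 91.590267…
T = 91.590267… / 20.738067… = 4.416529… → 4.417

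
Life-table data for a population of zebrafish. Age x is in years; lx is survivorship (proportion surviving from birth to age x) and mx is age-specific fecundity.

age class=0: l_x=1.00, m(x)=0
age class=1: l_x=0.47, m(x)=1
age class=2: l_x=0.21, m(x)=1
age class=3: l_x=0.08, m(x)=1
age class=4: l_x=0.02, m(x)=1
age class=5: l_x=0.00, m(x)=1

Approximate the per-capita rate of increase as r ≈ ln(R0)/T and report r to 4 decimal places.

R0 = Σ lx·mx = 0 + 0.47 + 0.21 + 0.08 + 0.02 + 0 = 0.78
Σ x·lx·mx = 1.21; T = 1.21/0.78 = 1.55128…
r ≈ ln(R0)/T = ln(0.78)/1.55128… = -0.160165… → -0.1602

-0.1602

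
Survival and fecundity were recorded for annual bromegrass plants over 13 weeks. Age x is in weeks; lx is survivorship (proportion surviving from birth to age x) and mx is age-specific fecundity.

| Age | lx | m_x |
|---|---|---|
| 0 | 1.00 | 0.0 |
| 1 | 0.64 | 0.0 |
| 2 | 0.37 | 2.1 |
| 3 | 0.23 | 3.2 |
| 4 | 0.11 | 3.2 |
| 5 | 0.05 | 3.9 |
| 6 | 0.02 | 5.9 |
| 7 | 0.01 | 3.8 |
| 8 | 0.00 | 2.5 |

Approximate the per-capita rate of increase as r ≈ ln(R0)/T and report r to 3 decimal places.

0.248

R0 = Σ lx·mx = 0 + 0 + 0.777 + 0.736 + 0.352 + 0.195 + 0.118 + 0.038 + 0 = 2.216
Σ x·lx·mx = 7.119; T = 7.119/2.216 = 3.21255…
r ≈ ln(R0)/T = ln(2.216)/3.21255… = 0.24769… → 0.248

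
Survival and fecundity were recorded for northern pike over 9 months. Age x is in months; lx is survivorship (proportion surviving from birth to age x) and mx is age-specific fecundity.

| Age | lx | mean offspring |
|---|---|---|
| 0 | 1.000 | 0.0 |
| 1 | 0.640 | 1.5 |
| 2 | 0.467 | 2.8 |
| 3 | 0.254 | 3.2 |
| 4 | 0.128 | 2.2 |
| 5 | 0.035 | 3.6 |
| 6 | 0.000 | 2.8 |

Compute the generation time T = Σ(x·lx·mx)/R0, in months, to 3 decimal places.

2.228

lx·mx: 0, 0.96, 1.3076, 0.8128, 0.2816, 0.126, 0 → R0 = 3.488
x·lx·mx: 0, 0.96, 2.6152, 2.4384, 1.1264, 0.63, 0 → Σ = 7.77
T = 7.77 / 3.488 = 2.227638… → 2.228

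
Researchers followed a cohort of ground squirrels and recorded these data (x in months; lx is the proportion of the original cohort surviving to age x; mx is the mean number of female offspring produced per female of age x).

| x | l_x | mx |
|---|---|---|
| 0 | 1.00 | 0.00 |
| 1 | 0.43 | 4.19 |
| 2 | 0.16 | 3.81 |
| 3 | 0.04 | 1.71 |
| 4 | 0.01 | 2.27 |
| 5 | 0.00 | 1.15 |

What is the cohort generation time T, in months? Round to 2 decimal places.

lx·mx: 0, 1.8017, 0.6096, 0.0684, 0.0227, 0 → R0 = 2.5024
x·lx·mx: 0, 1.8017, 1.2192, 0.2052, 0.0908, 0 → Σ = 3.3169
T = 3.3169 / 2.5024 = 1.325488… → 1.33

1.33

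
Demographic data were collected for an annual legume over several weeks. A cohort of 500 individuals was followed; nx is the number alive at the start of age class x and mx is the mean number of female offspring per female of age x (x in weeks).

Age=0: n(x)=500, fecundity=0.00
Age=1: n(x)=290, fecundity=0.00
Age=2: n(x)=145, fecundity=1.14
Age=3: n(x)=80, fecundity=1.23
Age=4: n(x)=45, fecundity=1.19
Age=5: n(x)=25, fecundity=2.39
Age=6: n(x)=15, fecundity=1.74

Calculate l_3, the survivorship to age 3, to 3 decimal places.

l_3 = n_3/n_0 = 80/500 = 0.16 → 0.160

0.160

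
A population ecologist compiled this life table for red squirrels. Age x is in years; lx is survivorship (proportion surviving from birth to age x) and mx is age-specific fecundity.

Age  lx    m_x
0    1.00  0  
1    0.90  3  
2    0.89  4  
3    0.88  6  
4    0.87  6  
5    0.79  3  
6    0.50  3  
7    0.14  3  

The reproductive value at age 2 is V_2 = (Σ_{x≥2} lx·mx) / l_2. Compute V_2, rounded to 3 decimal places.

lx·mx for x ≥ 2: 3.56, 5.28, 5.22, 2.37, 1.5, 0.42 → sum = 18.35
V_2 = 18.35 / l_2 = 18.35 / 0.89 = 20.617978… → 20.618

20.618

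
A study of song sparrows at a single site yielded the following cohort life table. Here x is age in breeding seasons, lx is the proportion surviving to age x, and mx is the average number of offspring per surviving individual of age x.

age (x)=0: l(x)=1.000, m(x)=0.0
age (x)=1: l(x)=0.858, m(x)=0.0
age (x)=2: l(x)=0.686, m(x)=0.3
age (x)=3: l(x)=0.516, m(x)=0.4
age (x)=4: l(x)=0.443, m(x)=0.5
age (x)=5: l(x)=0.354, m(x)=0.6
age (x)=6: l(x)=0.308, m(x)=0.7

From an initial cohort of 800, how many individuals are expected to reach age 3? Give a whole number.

413

Expected survivors = N0 · l_3 = 800 × 0.516 = 412.8 → 413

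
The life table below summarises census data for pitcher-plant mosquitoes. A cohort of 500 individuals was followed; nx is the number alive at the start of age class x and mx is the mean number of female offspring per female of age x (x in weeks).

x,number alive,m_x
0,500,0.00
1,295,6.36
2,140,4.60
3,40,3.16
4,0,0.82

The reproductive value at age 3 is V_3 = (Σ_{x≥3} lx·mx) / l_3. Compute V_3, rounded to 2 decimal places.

lx = nx/n0 = nx/500: 1, 0.59, 0.28, 0.08, 0
lx·mx for x ≥ 3: 0.2528, 0 → sum = 0.2528
V_3 = 0.2528 / l_3 = 0.2528 / 0.08 = 3.16 → 3.16

3.16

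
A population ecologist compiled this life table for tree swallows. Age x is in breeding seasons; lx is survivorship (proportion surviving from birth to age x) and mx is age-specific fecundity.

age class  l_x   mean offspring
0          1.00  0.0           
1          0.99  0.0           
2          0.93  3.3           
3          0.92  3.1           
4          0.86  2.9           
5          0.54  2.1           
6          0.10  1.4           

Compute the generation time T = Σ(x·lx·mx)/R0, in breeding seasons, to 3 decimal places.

lx·mx: 0, 0, 3.069, 2.852, 2.494, 1.134, 0.14 → R0 = 9.689
x·lx·mx: 0, 0, 6.138, 8.556, 9.976, 5.67, 0.84 → Σ = 31.18
T = 31.18 / 9.689 = 3.218082… → 3.218

3.218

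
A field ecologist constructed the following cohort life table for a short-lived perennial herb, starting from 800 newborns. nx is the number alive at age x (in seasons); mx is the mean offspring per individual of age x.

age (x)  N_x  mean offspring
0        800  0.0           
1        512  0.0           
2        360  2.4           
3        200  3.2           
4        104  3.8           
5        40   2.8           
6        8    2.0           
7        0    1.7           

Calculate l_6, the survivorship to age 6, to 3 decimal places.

l_6 = n_6/n_0 = 8/800 = 0.01 → 0.010

0.010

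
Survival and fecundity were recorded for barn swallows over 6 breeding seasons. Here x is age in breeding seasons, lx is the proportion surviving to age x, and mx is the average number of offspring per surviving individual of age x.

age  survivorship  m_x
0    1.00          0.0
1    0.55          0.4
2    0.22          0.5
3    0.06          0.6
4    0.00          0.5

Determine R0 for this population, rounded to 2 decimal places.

lx·mx by age: 0, 0.22, 0.11, 0.036, 0
R0 = Σ lx·mx = 0.366 → 0.37

0.37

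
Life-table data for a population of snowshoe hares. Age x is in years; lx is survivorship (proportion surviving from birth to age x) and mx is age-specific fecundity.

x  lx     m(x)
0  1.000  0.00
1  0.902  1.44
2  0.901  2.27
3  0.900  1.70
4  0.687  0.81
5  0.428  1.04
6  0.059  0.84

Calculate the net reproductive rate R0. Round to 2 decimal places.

lx·mx by age: 0, 1.29888, 2.04527, 1.53, 0.55647, 0.44512, 0.04956
R0 = Σ lx·mx = 5.9253 → 5.93

5.93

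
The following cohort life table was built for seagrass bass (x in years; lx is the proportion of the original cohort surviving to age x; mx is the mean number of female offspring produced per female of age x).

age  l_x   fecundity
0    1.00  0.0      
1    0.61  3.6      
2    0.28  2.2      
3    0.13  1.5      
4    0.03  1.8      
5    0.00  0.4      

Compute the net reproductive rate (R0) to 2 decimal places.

3.06

lx·mx by age: 0, 2.196, 0.616, 0.195, 0.054, 0
R0 = Σ lx·mx = 3.061 → 3.06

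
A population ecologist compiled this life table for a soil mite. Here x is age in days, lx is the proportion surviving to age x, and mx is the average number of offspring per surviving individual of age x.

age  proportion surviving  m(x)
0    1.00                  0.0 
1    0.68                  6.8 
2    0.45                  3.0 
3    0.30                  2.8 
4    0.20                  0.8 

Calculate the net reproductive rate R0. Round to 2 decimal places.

lx·mx by age: 0, 4.624, 1.35, 0.84, 0.16
R0 = Σ lx·mx = 6.974 → 6.97

6.97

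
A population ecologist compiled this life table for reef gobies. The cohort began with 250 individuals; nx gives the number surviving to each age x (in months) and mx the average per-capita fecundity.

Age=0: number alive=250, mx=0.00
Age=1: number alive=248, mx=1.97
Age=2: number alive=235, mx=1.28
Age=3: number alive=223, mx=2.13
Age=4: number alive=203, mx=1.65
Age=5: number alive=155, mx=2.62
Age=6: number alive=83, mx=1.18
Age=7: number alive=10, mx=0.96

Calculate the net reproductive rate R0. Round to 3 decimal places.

lx = nx/n0 = nx/250: 1, 0.992, 0.94, 0.892, 0.812, 0.62, 0.332, 0.04
lx·mx by age: 0, 1.95424, 1.2032, 1.89996, 1.3398, 1.6244, 0.39176, 0.0384
R0 = Σ lx·mx = 8.45176 → 8.452

8.452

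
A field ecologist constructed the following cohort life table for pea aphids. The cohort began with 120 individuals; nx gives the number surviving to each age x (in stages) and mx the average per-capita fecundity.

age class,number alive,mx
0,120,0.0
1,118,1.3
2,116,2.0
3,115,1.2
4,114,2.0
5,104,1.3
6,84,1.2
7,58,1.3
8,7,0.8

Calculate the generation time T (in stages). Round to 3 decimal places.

3.554

lx = nx/n0 = nx/120: 1, 0.98333…, 0.96667…, 0.95833…, 0.95, 0.86667…, 0.7, 0.48333…, 0.05833…
lx·mx: 0, 1.278333…, 1.933333…, 1.15…, 1.9, 1.126667…, 0.84, 0.628333…, 0.046667… → R0 = 8.903333…
x·lx·mx: 0, 1.278333…, 3.866667…, 3.45…, 7.6, 5.633333…, 5.04, 4.398333…, 0.373333… → Σ = 31.64…
T = 31.64… / 8.903333… = 3.553725… → 3.554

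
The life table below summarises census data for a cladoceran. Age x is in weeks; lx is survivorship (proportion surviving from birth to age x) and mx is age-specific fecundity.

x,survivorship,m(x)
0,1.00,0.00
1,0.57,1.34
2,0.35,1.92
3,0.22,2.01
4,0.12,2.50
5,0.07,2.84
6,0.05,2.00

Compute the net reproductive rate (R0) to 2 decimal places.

lx·mx by age: 0, 0.7638, 0.672, 0.4422, 0.3, 0.1988, 0.1
R0 = Σ lx·mx = 2.4768 → 2.48

2.48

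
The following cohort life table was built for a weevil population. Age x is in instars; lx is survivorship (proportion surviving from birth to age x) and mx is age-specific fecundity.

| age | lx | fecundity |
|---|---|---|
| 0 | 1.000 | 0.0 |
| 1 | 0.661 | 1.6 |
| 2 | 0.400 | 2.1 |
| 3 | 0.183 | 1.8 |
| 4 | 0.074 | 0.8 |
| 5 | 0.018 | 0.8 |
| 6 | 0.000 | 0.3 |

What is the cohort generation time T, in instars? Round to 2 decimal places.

1.75

lx·mx: 0, 1.0576, 0.84, 0.3294, 0.0592, 0.0144, 0 → R0 = 2.3006
x·lx·mx: 0, 1.0576, 1.68, 0.9882, 0.2368, 0.072, 0 → Σ = 4.0346
T = 4.0346 / 2.3006 = 1.753716… → 1.75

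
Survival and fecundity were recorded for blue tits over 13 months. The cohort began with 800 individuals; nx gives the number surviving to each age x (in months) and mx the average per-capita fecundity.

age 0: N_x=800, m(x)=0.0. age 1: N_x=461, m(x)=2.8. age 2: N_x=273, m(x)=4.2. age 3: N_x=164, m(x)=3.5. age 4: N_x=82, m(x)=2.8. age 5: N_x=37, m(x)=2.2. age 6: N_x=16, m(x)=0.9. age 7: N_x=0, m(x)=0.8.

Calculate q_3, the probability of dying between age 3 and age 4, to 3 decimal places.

0.500

lx = nx/n0 = nx/800: 1, 0.57625, 0.34125, 0.205, 0.1025, 0.04625, 0.02, 0
q_3 = (l_3 − l_4) / l_3 = (0.205 − 0.1025) / 0.205
     = 0.1025 / 0.205 = 0.5 → 0.500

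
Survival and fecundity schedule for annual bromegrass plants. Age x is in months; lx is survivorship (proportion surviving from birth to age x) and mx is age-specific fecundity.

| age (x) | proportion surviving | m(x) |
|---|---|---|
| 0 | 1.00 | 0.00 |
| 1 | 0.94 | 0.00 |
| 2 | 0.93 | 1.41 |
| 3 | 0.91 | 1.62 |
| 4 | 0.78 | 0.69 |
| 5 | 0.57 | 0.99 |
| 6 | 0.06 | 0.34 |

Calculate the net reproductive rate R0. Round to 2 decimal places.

lx·mx by age: 0, 0, 1.3113, 1.4742, 0.5382, 0.5643, 0.0204
R0 = Σ lx·mx = 3.9084 → 3.91

3.91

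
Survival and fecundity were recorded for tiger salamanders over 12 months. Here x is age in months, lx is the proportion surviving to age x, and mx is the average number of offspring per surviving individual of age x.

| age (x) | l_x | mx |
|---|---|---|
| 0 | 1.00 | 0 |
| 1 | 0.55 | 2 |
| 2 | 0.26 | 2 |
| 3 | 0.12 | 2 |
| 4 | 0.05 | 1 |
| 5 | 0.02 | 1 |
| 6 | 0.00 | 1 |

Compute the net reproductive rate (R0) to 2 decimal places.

1.93

lx·mx by age: 0, 1.1, 0.52, 0.24, 0.05, 0.02, 0
R0 = Σ lx·mx = 1.93 → 1.93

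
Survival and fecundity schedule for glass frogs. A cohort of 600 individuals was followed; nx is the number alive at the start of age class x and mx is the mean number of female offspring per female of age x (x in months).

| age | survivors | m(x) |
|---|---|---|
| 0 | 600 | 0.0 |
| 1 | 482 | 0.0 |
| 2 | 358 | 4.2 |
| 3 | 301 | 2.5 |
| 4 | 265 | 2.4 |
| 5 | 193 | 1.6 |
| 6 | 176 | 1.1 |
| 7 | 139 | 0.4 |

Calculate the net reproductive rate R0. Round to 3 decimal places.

5.750

lx = nx/n0 = nx/600: 1, 0.80333…, 0.59667…, 0.50167…, 0.44167…, 0.32167…, 0.29333…, 0.23167…
lx·mx by age: 0, 0, 2.506…, 1.254167…, 1.06…, 0.514667…, 0.322667…, 0.092667…
R0 = Σ lx·mx = 5.750167… → 5.750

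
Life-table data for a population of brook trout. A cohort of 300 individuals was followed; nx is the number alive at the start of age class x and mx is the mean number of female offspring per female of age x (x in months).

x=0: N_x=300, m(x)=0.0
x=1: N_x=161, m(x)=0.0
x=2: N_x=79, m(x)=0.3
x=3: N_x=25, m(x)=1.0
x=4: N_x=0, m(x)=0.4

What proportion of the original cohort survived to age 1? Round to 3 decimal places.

0.537

l_1 = n_1/n_0 = 161/300 = 0.536667… → 0.537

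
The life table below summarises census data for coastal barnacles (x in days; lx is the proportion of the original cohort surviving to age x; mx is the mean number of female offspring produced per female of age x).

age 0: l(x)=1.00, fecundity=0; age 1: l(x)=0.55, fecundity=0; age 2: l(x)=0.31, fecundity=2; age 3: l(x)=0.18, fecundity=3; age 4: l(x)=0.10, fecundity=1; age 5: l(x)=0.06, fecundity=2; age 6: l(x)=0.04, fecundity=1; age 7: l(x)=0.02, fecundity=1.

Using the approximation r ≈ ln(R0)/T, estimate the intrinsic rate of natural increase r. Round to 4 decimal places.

0.1238

R0 = Σ lx·mx = 0 + 0 + 0.62 + 0.54 + 0.1 + 0.12 + 0.04 + 0.02 = 1.44
Σ x·lx·mx = 4.24; T = 4.24/1.44 = 2.94444…
r ≈ ln(R0)/T = ln(1.44)/2.94444… = 0.123841… → 0.1238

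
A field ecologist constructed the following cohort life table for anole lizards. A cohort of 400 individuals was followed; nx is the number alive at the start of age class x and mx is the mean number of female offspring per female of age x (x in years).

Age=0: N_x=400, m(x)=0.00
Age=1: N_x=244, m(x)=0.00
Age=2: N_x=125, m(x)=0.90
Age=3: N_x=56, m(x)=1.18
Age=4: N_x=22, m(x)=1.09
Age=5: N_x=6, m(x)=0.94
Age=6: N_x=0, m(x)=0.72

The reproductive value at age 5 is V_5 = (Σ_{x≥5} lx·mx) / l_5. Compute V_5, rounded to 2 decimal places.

0.94

lx = nx/n0 = nx/400: 1, 0.61, 0.3125, 0.14, 0.055, 0.015, 0
lx·mx for x ≥ 5: 0.0141, 0 → sum = 0.0141
V_5 = 0.0141 / l_5 = 0.0141 / 0.015 = 0.94 → 0.94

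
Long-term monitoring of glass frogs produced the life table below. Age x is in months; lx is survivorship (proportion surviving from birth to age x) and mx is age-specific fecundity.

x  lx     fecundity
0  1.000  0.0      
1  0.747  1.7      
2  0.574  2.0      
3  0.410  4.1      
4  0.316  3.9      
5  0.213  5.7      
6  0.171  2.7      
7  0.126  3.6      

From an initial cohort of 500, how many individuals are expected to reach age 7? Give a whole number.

Expected survivors = N0 · l_7 = 500 × 0.126 = 63 → 63

63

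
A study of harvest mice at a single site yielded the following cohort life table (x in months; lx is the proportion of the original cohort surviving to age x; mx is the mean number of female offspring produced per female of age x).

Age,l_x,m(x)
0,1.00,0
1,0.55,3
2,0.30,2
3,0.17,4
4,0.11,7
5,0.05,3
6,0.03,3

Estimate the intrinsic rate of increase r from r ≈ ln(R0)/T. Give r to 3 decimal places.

R0 = Σ lx·mx = 0 + 1.65 + 0.6 + 0.68 + 0.77 + 0.15 + 0.09 = 3.94
Σ x·lx·mx = 9.26; T = 9.26/3.94 = 2.35025…
r ≈ ln(R0)/T = ln(3.94)/2.35025… = 0.58342… → 0.583

0.583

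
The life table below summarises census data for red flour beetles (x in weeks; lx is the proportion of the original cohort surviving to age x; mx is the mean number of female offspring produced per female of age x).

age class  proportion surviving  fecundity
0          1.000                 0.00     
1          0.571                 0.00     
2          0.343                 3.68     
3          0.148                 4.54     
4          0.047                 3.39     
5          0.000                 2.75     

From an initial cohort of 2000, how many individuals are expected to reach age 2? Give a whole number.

Expected survivors = N0 · l_2 = 2000 × 0.343 = 686 → 686

686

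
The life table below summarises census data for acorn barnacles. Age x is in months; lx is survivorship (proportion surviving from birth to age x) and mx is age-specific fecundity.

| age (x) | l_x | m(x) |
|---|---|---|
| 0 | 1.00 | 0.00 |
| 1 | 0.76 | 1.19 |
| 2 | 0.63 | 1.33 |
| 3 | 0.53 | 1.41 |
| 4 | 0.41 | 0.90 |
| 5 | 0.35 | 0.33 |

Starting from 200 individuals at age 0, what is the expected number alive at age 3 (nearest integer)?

Expected survivors = N0 · l_3 = 200 × 0.53 = 106 → 106

106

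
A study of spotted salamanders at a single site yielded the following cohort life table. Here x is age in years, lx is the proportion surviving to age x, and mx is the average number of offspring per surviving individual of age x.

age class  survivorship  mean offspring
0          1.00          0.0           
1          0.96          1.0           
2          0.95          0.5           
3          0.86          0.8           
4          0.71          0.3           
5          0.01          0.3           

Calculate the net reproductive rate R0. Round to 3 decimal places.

2.339

lx·mx by age: 0, 0.96, 0.475, 0.688, 0.213, 0.003
R0 = Σ lx·mx = 2.339 → 2.339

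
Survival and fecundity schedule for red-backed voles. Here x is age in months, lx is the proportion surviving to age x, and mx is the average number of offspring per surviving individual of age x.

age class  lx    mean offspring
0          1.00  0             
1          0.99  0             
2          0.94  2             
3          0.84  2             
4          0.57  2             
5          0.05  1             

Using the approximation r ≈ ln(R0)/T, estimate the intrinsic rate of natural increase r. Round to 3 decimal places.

R0 = Σ lx·mx = 0 + 0 + 1.88 + 1.68 + 1.14 + 0.05 = 4.75
Σ x·lx·mx = 13.61; T = 13.61/4.75 = 2.86526…
r ≈ ln(R0)/T = ln(4.75)/2.86526… = 0.54381… → 0.544

0.544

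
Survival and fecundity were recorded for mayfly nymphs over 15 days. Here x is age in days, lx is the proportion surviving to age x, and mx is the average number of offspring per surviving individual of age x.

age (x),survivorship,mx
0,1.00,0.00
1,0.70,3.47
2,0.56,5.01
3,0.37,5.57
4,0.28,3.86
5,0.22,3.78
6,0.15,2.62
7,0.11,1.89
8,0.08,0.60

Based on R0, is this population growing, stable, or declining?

growing

R0 = Σ lx·mx = 0 + 2.429 + 2.8056 + 2.0609 + 1.0808 + 0.8316 + 0.393 + 0.2079 + 0.048 = 9.8568
R0 > 1, so the population is growing.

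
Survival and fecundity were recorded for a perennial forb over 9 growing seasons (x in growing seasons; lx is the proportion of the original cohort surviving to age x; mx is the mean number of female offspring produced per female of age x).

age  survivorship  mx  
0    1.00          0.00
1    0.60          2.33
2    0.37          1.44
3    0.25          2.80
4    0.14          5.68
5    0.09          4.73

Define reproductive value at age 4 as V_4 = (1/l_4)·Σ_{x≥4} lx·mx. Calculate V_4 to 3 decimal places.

8.721

lx·mx for x ≥ 4: 0.7952, 0.4257 → sum = 1.2209
V_4 = 1.2209 / l_4 = 1.2209 / 0.14 = 8.720714… → 8.721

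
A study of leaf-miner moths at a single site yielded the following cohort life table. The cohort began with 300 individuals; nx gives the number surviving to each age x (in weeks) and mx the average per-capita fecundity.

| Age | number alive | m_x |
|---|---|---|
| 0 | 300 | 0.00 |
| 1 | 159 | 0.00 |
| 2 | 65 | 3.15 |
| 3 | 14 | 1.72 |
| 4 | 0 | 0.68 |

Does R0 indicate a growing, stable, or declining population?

declining

lx = nx/n0 = nx/300: 1, 0.53, 0.21667…, 0.04667…, 0
R0 = Σ lx·mx = 0 + 0 + 0.6825… + 0.080267… + 0 = 0.762767…
R0 < 1, so the population is declining.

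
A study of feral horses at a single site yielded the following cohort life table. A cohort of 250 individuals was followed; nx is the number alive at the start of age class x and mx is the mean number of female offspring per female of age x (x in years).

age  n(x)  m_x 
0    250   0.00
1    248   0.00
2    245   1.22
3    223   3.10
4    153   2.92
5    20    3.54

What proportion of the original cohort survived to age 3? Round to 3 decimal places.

l_3 = n_3/n_0 = 223/250 = 0.892 → 0.892

0.892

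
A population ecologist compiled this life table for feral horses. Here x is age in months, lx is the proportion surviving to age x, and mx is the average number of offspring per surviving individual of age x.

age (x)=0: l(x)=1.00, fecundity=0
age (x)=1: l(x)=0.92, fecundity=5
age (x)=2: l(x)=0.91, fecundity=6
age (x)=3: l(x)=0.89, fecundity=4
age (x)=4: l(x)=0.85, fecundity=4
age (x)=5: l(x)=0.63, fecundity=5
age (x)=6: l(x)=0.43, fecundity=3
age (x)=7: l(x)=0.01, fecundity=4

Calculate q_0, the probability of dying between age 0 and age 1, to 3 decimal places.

q_0 = (l_0 − l_1) / l_0 = (1 − 0.92) / 1
     = 0.08 / 1 = 0.08 → 0.080

0.080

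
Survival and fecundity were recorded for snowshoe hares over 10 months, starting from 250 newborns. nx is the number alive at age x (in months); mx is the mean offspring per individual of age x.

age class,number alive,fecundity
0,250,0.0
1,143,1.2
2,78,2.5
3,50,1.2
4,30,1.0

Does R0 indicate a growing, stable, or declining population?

lx = nx/n0 = nx/250: 1, 0.572, 0.312, 0.2, 0.12
R0 = Σ lx·mx = 0 + 0.6864 + 0.78 + 0.24 + 0.12 = 1.8264
R0 > 1, so the population is growing.

growing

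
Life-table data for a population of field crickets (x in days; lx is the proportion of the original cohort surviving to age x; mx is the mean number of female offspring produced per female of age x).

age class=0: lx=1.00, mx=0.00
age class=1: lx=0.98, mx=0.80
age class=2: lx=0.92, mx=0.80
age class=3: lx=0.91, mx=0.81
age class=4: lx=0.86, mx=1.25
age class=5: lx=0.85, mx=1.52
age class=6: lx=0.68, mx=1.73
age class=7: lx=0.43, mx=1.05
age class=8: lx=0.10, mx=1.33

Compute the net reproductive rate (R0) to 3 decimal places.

lx·mx by age: 0, 0.784, 0.736, 0.7371, 1.075, 1.292, 1.1764, 0.4515, 0.133
R0 = Σ lx·mx = 6.385 → 6.385

6.385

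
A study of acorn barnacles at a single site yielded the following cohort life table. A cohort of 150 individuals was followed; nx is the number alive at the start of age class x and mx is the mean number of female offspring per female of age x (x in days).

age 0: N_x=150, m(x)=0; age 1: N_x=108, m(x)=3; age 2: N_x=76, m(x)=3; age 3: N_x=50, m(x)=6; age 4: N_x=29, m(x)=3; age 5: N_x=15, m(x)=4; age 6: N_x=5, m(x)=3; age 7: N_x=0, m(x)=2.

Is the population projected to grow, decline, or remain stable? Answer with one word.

lx = nx/n0 = nx/150: 1, 0.72, 0.50667…, 0.33333…, 0.19333…, 0.1, 0.03333…, 0
R0 = Σ lx·mx = 0 + 2.16 + 1.52… + 2… + 0.58… + 0.4 + 0.1… + 0 = 6.76…
R0 > 1, so the population is growing.

growing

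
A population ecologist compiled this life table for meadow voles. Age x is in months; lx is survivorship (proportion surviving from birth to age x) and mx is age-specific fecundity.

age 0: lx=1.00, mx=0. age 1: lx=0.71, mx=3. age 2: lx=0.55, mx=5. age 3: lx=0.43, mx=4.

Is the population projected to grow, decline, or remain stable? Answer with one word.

R0 = Σ lx·mx = 0 + 2.13 + 2.75 + 1.72 = 6.6
R0 > 1, so the population is growing.

growing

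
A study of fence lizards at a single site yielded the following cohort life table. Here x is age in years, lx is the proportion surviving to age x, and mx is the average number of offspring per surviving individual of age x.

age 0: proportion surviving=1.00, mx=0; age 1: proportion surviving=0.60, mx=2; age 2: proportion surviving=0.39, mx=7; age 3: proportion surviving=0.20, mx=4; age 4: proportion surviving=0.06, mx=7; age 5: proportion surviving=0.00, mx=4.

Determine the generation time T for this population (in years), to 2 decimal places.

lx·mx: 0, 1.2, 2.73, 0.8, 0.42, 0 → R0 = 5.15
x·lx·mx: 0, 1.2, 5.46, 2.4, 1.68, 0 → Σ = 10.74
T = 10.74 / 5.15 = 2.085437… → 2.09

2.09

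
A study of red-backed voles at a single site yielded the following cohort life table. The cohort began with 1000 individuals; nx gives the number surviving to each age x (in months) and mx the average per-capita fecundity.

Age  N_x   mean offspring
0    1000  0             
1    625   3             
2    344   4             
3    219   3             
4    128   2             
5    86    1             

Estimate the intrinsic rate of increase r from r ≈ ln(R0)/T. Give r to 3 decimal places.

lx = nx/n0 = nx/1000: 1, 0.625, 0.344, 0.219, 0.128, 0.086
R0 = Σ lx·mx = 0 + 1.875 + 1.376 + 0.657 + 0.256 + 0.086 = 4.25
Σ x·lx·mx = 8.052; T = 8.052/4.25 = 1.89459…
r ≈ ln(R0)/T = ln(4.25)/1.89459… = 0.76371… → 0.764

0.764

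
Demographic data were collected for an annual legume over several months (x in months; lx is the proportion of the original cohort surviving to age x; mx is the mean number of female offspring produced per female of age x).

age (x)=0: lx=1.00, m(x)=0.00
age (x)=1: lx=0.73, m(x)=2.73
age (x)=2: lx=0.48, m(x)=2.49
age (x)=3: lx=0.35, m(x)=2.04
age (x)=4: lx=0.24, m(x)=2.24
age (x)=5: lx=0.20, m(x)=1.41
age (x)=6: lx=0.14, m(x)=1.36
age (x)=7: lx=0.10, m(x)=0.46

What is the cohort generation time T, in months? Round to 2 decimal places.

lx·mx: 0, 1.9929, 1.1952, 0.714, 0.5376, 0.282, 0.1904, 0.046 → R0 = 4.9581
x·lx·mx: 0, 1.9929, 2.3904, 2.142, 2.1504, 1.41, 1.1424, 0.322 → Σ = 11.5501
T = 11.5501 / 4.9581 = 2.329542… → 2.33

2.33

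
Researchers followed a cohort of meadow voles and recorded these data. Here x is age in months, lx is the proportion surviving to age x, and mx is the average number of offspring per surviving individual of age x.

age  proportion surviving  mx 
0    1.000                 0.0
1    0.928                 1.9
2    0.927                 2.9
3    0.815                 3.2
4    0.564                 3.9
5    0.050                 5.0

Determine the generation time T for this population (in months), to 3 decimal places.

2.630

lx·mx: 0, 1.7632, 2.6883, 2.608, 2.1996, 0.25 → R0 = 9.5091
x·lx·mx: 0, 1.7632, 5.3766, 7.824, 8.7984, 1.25 → Σ = 25.0122
T = 25.0122 / 9.5091 = 2.630344… → 2.630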